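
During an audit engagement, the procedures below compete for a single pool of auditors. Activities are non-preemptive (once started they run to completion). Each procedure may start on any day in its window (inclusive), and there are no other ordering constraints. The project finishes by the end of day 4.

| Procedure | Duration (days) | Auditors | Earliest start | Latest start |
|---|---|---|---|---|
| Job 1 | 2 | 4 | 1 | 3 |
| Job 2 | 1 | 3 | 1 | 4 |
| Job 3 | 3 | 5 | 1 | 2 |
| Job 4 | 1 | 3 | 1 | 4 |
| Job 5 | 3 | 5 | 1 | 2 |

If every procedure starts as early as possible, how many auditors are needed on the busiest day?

20

Early-start schedule: Job 1@1, Job 2@1, Job 3@1, Job 4@1, Job 5@1.
Load per day: day 1: 20, day 2: 14, day 3: 10, day 4: 0.
Peak is 20.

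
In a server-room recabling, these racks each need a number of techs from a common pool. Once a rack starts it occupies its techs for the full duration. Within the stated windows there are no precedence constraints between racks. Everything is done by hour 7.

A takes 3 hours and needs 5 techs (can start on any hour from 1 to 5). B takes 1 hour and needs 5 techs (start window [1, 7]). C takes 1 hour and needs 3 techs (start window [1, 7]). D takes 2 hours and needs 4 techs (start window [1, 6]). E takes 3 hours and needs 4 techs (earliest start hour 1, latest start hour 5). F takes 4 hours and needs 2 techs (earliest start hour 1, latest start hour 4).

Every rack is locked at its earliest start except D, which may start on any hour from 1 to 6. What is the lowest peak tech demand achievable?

19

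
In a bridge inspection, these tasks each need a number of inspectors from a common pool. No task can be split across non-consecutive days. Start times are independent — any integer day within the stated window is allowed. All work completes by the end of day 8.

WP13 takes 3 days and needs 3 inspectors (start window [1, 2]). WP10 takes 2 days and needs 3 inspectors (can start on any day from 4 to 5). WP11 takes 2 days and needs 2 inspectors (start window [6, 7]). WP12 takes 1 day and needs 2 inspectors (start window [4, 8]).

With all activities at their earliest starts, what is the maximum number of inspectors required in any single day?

5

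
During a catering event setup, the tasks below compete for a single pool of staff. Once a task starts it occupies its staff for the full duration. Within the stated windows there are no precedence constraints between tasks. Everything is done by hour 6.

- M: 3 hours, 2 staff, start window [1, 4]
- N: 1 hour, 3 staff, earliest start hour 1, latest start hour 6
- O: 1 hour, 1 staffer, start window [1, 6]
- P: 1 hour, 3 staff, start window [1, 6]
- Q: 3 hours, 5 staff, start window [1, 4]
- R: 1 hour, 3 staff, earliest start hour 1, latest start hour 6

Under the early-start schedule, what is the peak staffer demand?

17

Early-start schedule: M@1, N@1, O@1, P@1, Q@1, R@1.
Load per hour: hour 1: 17, hour 2: 7, hour 3: 7, hour 4: 0, hour 5: 0, hour 6: 0.
Peak is 17.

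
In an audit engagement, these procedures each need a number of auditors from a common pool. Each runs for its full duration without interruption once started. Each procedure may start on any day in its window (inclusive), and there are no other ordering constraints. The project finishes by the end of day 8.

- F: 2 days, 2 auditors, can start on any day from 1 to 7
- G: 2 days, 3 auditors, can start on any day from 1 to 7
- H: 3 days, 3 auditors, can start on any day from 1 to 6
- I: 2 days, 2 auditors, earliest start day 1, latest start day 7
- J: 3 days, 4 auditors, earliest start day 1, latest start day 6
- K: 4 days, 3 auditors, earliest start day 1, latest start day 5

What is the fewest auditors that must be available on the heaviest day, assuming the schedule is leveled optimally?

6

Early-start (F@1, G@1, H@1, I@1, J@1, K@1) gives peak 17: d1:17  d2:17  d3:10  d4:3  d5:0  d6:0  d7:0  d8:0.
Shift G→4, H→6, I→3, K→5.
Schedule F@1, G@4, H@6, I@3, J@1, K@5: d1:6  d2:6  d3:6  d4:5  d5:6  d6:6  d7:6  d8:6 — peak 6.
Total auditor-days = 47 over 8 days ⇒ peak ≥ ⌈47/8⌉ = 6, so 6 is optimal.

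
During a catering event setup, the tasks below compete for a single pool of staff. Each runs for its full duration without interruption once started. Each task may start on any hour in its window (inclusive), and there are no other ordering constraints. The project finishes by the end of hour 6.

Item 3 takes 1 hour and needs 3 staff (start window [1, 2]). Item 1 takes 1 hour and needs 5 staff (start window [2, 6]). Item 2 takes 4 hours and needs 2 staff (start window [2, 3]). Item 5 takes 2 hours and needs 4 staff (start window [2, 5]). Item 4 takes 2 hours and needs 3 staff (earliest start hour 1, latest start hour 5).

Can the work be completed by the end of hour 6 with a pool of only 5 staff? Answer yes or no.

The minimum achievable peak is 6; 5 < 6, so no feasible schedule stays within the cap.

no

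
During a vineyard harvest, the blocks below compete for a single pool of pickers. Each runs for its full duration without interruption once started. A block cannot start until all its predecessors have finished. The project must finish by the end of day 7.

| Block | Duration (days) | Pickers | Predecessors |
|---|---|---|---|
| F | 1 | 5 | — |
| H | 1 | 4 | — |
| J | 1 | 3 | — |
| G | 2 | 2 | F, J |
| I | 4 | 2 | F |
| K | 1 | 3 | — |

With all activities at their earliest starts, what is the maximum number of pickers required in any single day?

15

Early-start schedule: F@1, H@1, J@1, G@2, I@2, K@1.
Load per day: day 1: 15, day 2: 4, day 3: 4, day 4: 2, day 5: 2, day 6: 0, day 7: 0.
Peak is 15.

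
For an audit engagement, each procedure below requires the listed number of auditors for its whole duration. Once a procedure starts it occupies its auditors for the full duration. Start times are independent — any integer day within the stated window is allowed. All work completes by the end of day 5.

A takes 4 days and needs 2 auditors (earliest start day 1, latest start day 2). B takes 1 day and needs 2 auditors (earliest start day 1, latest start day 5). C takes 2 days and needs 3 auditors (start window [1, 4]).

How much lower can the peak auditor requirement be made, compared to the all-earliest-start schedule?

2

Early-start peak: d1:7  d2:5  d3:2  d4:2  d5:0 ⇒ 7.
Leveled (A@1, B@1, C@2): d1:4  d2:5  d3:5  d4:2  d5:0 ⇒ 5.
Reduction 7 − 5 = 2.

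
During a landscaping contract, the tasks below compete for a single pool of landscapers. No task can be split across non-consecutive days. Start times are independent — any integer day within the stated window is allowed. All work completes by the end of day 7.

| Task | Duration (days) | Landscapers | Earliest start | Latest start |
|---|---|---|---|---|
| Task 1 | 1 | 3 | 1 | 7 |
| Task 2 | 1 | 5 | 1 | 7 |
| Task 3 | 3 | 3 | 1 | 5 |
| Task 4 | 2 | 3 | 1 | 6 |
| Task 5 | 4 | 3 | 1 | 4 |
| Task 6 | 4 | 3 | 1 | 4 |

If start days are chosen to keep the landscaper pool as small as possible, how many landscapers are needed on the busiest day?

9

Early-start (Task 1@1, Task 2@1, Task 3@1, Task 4@1, Task 5@1, Task 6@1) gives peak 20: d1:20  d2:12  d3:9  d4:6  d5:0  d6:0  d7:0.
Shift Task 3→2, Task 4→2, Task 5→2, Task 6→4.
Schedule Task 1@1, Task 2@1, Task 3@2, Task 4@2, Task 5@2, Task 6@4: d1:8  d2:9  d3:9  d4:9  d5:6  d6:3  d7:3 — peak 9.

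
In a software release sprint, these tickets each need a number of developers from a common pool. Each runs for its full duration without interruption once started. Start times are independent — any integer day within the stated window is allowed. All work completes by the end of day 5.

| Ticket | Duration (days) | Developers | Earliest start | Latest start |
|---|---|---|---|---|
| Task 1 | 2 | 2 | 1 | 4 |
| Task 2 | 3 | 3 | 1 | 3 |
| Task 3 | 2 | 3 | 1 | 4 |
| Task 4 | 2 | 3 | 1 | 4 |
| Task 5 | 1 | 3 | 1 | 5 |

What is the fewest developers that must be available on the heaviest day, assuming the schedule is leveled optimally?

6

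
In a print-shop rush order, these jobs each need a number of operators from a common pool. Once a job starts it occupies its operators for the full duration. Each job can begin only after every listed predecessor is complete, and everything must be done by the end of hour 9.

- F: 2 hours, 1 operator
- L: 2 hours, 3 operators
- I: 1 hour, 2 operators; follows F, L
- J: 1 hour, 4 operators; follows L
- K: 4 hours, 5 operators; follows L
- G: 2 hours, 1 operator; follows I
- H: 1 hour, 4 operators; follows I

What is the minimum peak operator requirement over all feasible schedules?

Early-start (F@1, L@1, I@3, J@3, K@3, G@4, H@4) gives peak 11: h1:4  h2:4  h3:11  h4:10  h5:6  h6:5  h7:0  h8:0  h9:0.
Shift J→4, K→6, H→5.
Schedule F@1, L@1, I@3, J@4, K@6, G@4, H@5: h1:4  h2:4  h3:2  h4:5  h5:5  h6:5  h7:5  h8:5  h9:5 — peak 5.
Total operator-hours = 40 over 9 hours ⇒ peak ≥ ⌈40/9⌉ = 5, so 5 is optimal.

5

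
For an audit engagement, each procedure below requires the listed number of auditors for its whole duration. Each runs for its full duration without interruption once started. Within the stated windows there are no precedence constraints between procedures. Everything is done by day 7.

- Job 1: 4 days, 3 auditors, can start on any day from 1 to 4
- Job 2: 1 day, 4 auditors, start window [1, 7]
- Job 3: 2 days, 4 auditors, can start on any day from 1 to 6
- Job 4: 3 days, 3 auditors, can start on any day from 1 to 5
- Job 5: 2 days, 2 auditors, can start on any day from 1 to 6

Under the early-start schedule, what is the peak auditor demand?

Early-start schedule: Job 1@1, Job 2@1, Job 3@1, Job 4@1, Job 5@1.
Load per day: day 1: 16, day 2: 12, day 3: 6, day 4: 3, day 5: 0, day 6: 0, day 7: 0.
Peak is 16.

16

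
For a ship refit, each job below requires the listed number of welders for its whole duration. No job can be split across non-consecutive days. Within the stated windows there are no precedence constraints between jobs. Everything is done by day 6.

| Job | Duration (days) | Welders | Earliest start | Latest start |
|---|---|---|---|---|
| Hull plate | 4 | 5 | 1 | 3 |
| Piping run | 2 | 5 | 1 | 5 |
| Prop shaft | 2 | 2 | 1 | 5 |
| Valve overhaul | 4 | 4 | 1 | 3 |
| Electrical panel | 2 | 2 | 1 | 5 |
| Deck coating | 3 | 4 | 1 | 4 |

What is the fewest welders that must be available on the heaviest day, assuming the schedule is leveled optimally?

Early-start (Hull plate@1, Piping run@1, Prop shaft@1, Valve overhaul@1, Electrical panel@1, Deck coating@1) gives peak 22: d1:22  d2:22  d3:13  d4:9  d5:0  d6:0.
Shift Valve overhaul→3, Electrical panel→5, Deck coating→3.
Schedule Hull plate@1, Piping run@1, Prop shaft@1, Valve overhaul@3, Electrical panel@5, Deck coating@3: d1:12  d2:12  d3:13  d4:13  d5:10  d6:6 — peak 13.

13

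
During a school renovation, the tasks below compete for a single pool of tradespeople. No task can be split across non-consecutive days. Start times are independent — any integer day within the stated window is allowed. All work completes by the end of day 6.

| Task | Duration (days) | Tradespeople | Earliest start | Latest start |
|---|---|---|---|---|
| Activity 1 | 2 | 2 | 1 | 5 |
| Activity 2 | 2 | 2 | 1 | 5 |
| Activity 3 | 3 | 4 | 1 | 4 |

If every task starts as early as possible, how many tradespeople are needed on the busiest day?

8

Early-start schedule: Activity 1@1, Activity 2@1, Activity 3@1.
Load per day: day 1: 8, day 2: 8, day 3: 4, day 4: 0, day 5: 0, day 6: 0.
Peak is 8.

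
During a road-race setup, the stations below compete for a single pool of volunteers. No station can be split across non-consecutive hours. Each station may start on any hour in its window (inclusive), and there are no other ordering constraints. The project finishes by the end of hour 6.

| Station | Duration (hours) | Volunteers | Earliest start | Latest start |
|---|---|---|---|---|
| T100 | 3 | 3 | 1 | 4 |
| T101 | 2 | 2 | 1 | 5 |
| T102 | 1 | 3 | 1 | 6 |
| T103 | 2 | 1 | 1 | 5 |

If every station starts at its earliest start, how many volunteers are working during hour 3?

3

At early start, hour 3 has: T100.
Demand: 3 = 3.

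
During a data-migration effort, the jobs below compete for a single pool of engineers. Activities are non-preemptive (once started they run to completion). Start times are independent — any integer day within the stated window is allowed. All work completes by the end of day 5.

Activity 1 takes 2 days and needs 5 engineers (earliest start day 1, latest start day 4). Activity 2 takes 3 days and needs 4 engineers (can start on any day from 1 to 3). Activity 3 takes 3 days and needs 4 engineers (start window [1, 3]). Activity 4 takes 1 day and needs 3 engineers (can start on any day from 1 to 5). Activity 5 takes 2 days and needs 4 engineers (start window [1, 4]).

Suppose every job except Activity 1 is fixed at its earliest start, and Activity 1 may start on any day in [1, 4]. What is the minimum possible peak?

15

Activity 1@1: d1:20  d2:17  d3:8  d4:0  d5:0 → peak 20
Activity 1@2: d1:15  d2:17  d3:13  d4:0  d5:0 → peak 17
Activity 1@3: d1:15  d2:12  d3:13  d4:5  d5:0 → peak 15
Activity 1@4: d1:15  d2:12  d3:8  d4:5  d5:5 → peak 15
Best is Activity 1@3, peak 15.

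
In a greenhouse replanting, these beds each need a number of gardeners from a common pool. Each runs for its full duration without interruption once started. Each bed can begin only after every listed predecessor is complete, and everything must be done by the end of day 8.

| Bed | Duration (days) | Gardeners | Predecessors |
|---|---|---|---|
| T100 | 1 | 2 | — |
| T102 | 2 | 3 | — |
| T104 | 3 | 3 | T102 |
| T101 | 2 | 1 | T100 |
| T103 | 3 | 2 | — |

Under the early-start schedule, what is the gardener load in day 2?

At early start, day 2 has: T102, T101, T103.
Demand: 3 + 1 + 2 = 6.

6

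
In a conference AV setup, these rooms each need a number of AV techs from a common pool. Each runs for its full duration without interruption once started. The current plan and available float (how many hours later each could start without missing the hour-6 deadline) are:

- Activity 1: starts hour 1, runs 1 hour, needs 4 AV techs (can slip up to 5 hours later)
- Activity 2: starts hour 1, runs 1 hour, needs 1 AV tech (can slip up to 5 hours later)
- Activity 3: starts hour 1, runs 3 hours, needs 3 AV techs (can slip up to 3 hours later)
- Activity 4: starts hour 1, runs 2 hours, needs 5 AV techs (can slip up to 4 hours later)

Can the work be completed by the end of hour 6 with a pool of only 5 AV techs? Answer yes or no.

yes

Schedule Activity 1@1, Activity 2@1, Activity 3@2, Activity 4@5: h1:5  h2:3  h3:3  h4:3  h5:5  h6:5 — peak 5 ≤ 5.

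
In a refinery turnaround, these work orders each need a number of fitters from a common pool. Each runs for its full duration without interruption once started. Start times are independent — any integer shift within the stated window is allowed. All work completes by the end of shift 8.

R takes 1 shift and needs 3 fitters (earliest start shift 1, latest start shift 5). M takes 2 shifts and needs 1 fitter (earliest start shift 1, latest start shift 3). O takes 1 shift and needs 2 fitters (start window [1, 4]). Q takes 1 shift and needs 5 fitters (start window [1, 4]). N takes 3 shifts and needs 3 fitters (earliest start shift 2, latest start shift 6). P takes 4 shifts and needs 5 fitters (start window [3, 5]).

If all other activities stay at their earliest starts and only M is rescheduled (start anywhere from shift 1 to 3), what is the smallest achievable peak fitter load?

M@1: s1:11  s2:4  s3:8  s4:8  s5:5  s6:5  s7:0  s8:0 → peak 11
M@2: s1:10  s2:4  s3:9  s4:8  s5:5  s6:5  s7:0  s8:0 → peak 10
M@3: s1:10  s2:3  s3:9  s4:9  s5:5  s6:5  s7:0  s8:0 → peak 10
Best is M@2, peak 10.

10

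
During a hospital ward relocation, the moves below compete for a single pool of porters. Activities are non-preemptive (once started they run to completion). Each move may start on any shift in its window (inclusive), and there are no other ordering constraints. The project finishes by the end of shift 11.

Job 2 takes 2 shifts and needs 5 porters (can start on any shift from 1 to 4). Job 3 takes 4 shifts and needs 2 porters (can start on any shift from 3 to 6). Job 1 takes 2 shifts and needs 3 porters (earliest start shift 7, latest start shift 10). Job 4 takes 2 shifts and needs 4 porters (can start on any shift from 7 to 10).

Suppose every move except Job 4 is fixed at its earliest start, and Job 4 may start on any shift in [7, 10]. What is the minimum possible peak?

5

Job 4@7: s1:5  s2:5  s3:2  s4:2  s5:2  s6:2  s7:7  s8:7  s9:0  s10:0  s11:0 → peak 7
Job 4@8: s1:5  s2:5  s3:2  s4:2  s5:2  s6:2  s7:3  s8:7  s9:4  s10:0  s11:0 → peak 7
Job 4@9: s1:5  s2:5  s3:2  s4:2  s5:2  s6:2  s7:3  s8:3  s9:4  s10:4  s11:0 → peak 5
Job 4@10: s1:5  s2:5  s3:2  s4:2  s5:2  s6:2  s7:3  s8:3  s9:0  s10:4  s11:4 → peak 5
Best is Job 4@9, peak 5.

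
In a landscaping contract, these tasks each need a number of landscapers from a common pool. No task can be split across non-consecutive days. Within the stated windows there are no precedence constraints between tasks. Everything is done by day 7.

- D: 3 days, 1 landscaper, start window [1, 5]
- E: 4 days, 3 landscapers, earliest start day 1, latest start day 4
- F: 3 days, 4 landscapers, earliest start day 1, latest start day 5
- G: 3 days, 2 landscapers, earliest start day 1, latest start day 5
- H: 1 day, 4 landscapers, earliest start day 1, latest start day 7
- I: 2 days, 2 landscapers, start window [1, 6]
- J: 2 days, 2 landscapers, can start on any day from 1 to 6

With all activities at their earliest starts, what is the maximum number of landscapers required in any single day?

18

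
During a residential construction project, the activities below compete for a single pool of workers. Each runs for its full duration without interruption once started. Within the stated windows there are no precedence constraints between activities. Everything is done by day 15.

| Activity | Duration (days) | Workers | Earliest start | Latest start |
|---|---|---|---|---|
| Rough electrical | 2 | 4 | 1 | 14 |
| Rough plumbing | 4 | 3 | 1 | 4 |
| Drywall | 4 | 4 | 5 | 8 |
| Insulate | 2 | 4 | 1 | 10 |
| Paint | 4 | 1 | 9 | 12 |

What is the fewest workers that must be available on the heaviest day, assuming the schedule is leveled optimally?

5

Early-start (Rough electrical@1, Rough plumbing@1, Drywall@5, Insulate@1, Paint@9) gives peak 11: d1:11  d2:11  d3:3  d4:3  d5:4  d6:4  d7:4  d8:4  d9:1  d10:1  d11:1  d12:1  d13:0  d14:0  d15:0.
Shift Rough electrical→11, Insulate→9.
Schedule Rough electrical@11, Rough plumbing@1, Drywall@5, Insulate@9, Paint@9: d1:3  d2:3  d3:3  d4:3  d5:4  d6:4  d7:4  d8:4  d9:5  d10:5  d11:5  d12:5  d13:0  d14:0  d15:0 — peak 5.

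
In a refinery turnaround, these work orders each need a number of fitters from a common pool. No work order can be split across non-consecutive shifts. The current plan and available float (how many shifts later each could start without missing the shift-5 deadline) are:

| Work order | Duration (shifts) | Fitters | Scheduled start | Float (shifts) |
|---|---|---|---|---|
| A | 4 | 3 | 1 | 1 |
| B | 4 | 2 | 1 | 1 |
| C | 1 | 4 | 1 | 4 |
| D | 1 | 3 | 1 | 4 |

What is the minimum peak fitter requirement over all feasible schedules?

Early-start (A@1, B@1, C@1, D@1) gives peak 12: s1:12  s2:5  s3:5  s4:5  s5:0.
Shift B→2, C→5.
Schedule A@1, B@2, C@5, D@1: s1:6  s2:5  s3:5  s4:5  s5:6 — peak 6.
Total fitter-shifts = 27 over 5 shifts ⇒ peak ≥ ⌈27/5⌉ = 6, so 6 is optimal.

6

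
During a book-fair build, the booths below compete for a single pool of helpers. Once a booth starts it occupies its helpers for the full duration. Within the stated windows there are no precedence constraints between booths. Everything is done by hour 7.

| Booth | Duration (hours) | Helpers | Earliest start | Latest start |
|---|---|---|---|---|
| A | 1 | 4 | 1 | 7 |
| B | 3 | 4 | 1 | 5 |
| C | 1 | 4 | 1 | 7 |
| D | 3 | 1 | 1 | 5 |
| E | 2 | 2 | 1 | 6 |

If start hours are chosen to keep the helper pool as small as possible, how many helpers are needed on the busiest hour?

Early-start (A@1, B@1, C@1, D@1, E@1) gives peak 15: h1:15  h2:7  h3:5  h4:0  h5:0  h6:0  h7:0.
Shift B→2, C→5, E→6.
Schedule A@1, B@2, C@5, D@1, E@6: h1:5  h2:5  h3:5  h4:4  h5:4  h6:2  h7:2 — peak 5.

5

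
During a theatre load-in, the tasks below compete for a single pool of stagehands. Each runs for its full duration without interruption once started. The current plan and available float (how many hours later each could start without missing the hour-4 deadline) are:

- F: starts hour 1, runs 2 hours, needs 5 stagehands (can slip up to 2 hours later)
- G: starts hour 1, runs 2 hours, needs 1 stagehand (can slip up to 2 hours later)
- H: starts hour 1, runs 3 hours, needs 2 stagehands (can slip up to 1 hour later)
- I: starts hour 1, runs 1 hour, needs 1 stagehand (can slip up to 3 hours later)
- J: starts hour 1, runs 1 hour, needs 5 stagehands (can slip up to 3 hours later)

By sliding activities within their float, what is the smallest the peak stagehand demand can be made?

7

Early-start (F@1, G@1, H@1, I@1, J@1) gives peak 14: h1:14  h2:8  h3:2  h4:0.
Shift G→3, I→3, J→4.
Schedule F@1, G@3, H@1, I@3, J@4: h1:7  h2:7  h3:4  h4:6 — peak 7.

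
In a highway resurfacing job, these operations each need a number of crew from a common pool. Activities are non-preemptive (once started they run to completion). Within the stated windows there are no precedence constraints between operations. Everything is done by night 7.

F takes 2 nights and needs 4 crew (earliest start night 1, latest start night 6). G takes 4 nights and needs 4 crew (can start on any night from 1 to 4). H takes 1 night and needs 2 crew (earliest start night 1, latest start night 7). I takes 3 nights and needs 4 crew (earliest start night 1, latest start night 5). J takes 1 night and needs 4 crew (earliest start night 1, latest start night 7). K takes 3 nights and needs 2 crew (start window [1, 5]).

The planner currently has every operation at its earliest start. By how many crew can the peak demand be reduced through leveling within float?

12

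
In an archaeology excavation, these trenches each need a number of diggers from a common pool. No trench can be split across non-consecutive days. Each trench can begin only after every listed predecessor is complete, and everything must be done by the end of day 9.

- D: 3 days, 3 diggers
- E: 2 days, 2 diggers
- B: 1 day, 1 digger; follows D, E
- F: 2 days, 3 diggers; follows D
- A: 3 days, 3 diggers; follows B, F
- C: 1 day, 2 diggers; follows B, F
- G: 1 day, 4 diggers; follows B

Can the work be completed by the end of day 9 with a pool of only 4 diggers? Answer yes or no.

no

The minimum achievable peak is 5; 4 < 5, so no feasible schedule stays within the cap.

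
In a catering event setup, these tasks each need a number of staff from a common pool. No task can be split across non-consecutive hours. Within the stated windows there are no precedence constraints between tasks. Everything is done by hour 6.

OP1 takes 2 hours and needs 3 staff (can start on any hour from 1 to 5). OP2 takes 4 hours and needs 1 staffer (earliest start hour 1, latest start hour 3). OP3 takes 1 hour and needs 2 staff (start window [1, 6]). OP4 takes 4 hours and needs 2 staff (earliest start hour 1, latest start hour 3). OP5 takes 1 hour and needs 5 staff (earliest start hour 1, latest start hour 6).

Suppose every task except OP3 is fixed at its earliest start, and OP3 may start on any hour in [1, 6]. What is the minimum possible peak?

11

OP3@1: h1:13  h2:6  h3:3  h4:3  h5:0  h6:0 → peak 13
OP3@2: h1:11  h2:8  h3:3  h4:3  h5:0  h6:0 → peak 11
OP3@3: h1:11  h2:6  h3:5  h4:3  h5:0  h6:0 → peak 11
OP3@4: h1:11  h2:6  h3:3  h4:5  h5:0  h6:0 → peak 11
OP3@5: h1:11  h2:6  h3:3  h4:3  h5:2  h6:0 → peak 11
OP3@6: h1:11  h2:6  h3:3  h4:3  h5:0  h6:2 → peak 11
Best is OP3@2, peak 11.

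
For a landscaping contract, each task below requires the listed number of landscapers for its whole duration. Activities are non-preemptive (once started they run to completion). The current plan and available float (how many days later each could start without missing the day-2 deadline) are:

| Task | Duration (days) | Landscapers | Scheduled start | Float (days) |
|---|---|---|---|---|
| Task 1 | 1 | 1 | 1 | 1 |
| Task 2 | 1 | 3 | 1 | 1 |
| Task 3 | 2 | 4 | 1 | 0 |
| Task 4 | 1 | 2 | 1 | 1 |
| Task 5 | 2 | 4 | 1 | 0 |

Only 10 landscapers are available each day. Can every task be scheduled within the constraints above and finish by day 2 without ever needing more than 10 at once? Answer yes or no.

no

Total landscaper-days = 22; over 2 days the average is 22/2 > 10, so some day must exceed 10.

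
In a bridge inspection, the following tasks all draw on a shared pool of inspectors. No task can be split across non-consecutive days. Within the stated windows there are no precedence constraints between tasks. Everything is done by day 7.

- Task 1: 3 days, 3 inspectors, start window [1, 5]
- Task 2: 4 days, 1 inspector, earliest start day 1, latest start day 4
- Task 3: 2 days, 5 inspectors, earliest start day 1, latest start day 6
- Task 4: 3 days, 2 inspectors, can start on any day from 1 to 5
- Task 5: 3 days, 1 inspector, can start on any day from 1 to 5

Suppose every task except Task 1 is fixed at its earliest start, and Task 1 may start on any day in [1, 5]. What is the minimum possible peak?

9

Task 1@1: d1:12  d2:12  d3:7  d4:1  d5:0  d6:0  d7:0 → peak 12
Task 1@2: d1:9  d2:12  d3:7  d4:4  d5:0  d6:0  d7:0 → peak 12
Task 1@3: d1:9  d2:9  d3:7  d4:4  d5:3  d6:0  d7:0 → peak 9
Task 1@4: d1:9  d2:9  d3:4  d4:4  d5:3  d6:3  d7:0 → peak 9
Task 1@5: d1:9  d2:9  d3:4  d4:1  d5:3  d6:3  d7:3 → peak 9
Best is Task 1@3, peak 9.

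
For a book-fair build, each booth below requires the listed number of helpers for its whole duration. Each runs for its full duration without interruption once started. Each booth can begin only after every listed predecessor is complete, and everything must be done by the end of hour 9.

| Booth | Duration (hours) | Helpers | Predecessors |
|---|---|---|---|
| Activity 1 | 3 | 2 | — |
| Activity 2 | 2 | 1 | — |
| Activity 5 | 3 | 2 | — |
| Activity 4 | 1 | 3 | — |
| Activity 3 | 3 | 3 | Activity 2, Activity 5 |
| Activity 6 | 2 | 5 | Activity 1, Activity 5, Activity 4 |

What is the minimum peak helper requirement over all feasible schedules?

5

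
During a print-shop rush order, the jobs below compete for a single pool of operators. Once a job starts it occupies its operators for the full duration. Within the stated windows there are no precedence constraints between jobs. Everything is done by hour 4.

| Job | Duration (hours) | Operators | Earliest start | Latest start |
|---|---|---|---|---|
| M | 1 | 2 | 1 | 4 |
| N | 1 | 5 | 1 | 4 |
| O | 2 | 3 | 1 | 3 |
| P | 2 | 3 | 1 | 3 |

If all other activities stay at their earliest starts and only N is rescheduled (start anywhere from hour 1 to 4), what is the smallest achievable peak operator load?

8

N@1: h1:13  h2:6  h3:0  h4:0 → peak 13
N@2: h1:8  h2:11  h3:0  h4:0 → peak 11
N@3: h1:8  h2:6  h3:5  h4:0 → peak 8
N@4: h1:8  h2:6  h3:0  h4:5 → peak 8
Best is N@3, peak 8.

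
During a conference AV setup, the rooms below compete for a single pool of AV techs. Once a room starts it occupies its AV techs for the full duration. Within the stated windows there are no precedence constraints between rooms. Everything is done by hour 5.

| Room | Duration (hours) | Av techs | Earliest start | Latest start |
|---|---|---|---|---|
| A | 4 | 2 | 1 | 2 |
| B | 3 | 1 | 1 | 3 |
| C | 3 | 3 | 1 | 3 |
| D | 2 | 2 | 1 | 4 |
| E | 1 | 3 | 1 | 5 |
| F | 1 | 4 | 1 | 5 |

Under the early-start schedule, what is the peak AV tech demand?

Early-start schedule: A@1, B@1, C@1, D@1, E@1, F@1.
Load per hour: hour 1: 15, hour 2: 8, hour 3: 6, hour 4: 2, hour 5: 0.
Peak is 15.

15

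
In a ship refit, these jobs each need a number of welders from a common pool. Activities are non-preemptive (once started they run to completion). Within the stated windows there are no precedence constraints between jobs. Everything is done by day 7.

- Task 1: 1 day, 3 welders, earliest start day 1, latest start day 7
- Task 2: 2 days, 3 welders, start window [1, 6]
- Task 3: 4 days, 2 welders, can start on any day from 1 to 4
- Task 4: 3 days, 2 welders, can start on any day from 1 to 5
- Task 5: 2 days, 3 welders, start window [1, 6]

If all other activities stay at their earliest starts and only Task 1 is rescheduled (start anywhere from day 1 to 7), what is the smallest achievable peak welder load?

10

Task 1@1: d1:13  d2:10  d3:4  d4:2  d5:0  d6:0  d7:0 → peak 13
Task 1@2: d1:10  d2:13  d3:4  d4:2  d5:0  d6:0  d7:0 → peak 13
Task 1@3: d1:10  d2:10  d3:7  d4:2  d5:0  d6:0  d7:0 → peak 10
Task 1@4: d1:10  d2:10  d3:4  d4:5  d5:0  d6:0  d7:0 → peak 10
Task 1@5: d1:10  d2:10  d3:4  d4:2  d5:3  d6:0  d7:0 → peak 10
Task 1@6: d1:10  d2:10  d3:4  d4:2  d5:0  d6:3  d7:0 → peak 10
Task 1@7: d1:10  d2:10  d3:4  d4:2  d5:0  d6:0  d7:3 → peak 10
Best is Task 1@3, peak 10.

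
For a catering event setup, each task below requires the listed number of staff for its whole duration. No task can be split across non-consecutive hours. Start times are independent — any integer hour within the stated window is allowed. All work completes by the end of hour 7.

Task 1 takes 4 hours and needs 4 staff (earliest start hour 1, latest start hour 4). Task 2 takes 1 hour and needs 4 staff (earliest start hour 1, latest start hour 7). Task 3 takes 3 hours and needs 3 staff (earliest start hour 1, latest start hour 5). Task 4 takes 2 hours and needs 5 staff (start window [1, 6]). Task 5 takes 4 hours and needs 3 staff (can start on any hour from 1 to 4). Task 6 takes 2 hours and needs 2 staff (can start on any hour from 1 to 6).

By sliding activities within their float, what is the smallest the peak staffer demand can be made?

Early-start (Task 1@1, Task 2@1, Task 3@1, Task 4@1, Task 5@1, Task 6@1) gives peak 21: h1:21  h2:17  h3:10  h4:7  h5:0  h6:0  h7:0.
Shift Task 3→5, Task 4→2, Task 5→4, Task 6→4.
Schedule Task 1@1, Task 2@1, Task 3@5, Task 4@2, Task 5@4, Task 6@4: h1:8  h2:9  h3:9  h4:9  h5:8  h6:6  h7:6 — peak 9.

9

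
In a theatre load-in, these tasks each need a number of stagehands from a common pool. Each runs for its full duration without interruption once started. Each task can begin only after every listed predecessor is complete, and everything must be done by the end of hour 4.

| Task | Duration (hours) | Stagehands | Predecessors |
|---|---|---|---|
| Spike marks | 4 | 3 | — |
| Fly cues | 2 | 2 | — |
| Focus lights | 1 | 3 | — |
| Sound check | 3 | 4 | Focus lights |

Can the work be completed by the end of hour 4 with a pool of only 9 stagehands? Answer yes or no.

yes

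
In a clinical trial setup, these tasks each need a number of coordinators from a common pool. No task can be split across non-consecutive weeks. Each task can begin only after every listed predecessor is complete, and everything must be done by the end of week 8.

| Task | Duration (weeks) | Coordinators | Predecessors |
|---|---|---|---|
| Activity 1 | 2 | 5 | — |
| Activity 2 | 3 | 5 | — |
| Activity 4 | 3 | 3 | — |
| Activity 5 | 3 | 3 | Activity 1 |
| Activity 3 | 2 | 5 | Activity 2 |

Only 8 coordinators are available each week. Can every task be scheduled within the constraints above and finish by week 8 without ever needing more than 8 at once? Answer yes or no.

yes

Schedule Activity 1@1, Activity 2@3, Activity 4@1, Activity 5@4, Activity 3@6: w1:8  w2:8  w3:8  w4:8  w5:8  w6:8  w7:5  w8:0 — peak 8 ≤ 8.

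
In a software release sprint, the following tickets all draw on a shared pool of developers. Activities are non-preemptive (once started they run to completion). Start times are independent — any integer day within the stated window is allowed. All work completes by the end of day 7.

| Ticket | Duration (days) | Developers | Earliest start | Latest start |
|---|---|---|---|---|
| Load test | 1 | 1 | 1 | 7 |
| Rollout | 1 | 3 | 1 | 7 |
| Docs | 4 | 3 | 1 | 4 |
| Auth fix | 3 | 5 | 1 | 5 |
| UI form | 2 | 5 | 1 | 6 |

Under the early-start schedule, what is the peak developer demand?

Early-start schedule: Load test@1, Rollout@1, Docs@1, Auth fix@1, UI form@1.
Load per day: day 1: 17, day 2: 13, day 3: 8, day 4: 3, day 5: 0, day 6: 0, day 7: 0.
Peak is 17.

17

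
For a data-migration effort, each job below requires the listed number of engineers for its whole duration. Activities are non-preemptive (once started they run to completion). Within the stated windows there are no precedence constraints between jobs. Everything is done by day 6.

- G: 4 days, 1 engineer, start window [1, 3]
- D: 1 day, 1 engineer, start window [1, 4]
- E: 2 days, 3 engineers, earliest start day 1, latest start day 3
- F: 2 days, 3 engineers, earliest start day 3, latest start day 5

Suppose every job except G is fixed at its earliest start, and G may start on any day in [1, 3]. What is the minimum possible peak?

G@1: d1:5  d2:4  d3:4  d4:4  d5:0  d6:0 → peak 5
G@2: d1:4  d2:4  d3:4  d4:4  d5:1  d6:0 → peak 4
G@3: d1:4  d2:3  d3:4  d4:4  d5:1  d6:1 → peak 4
Best is G@2, peak 4.

4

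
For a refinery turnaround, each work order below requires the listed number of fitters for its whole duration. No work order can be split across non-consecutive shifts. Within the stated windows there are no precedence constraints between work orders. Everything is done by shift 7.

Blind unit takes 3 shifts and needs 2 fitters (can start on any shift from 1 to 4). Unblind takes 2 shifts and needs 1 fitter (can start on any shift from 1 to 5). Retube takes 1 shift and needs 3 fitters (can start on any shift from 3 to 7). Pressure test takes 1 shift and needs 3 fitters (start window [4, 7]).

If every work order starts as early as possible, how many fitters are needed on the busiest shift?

5

Early-start schedule: Blind unit@1, Unblind@1, Retube@3, Pressure test@4.
Load per shift: shift 1: 3, shift 2: 3, shift 3: 5, shift 4: 3, shift 5: 0, shift 6: 0, shift 7: 0.
Peak is 5.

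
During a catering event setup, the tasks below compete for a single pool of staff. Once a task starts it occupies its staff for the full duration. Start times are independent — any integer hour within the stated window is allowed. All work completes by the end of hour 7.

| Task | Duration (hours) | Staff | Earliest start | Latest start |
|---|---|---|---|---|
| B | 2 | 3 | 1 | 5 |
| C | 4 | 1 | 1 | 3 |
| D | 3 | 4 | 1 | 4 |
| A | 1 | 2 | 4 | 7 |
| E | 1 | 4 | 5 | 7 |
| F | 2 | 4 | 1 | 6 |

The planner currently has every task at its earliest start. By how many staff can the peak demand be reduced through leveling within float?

5

Early-start peak: h1:12  h2:12  h3:5  h4:3  h5:4  h6:0  h7:0 ⇒ 12.
Leveled (B@1, C@3, D@1, A@4, E@5, F@6): h1:7  h2:7  h3:5  h4:3  h5:5  h6:5  h7:4 ⇒ 7.
Reduction 12 − 7 = 5.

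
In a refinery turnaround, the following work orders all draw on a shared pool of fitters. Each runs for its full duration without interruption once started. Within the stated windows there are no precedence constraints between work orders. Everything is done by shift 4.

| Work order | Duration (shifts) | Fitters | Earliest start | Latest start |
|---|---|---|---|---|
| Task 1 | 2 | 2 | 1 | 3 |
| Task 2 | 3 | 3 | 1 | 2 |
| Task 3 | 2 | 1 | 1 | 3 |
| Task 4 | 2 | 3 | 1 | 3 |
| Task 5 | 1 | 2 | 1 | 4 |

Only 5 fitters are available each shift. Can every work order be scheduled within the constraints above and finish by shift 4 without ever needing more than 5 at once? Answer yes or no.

Total fitter-shifts = 23; over 4 shifts the average is 23/4 > 5, so some shift must exceed 5.

no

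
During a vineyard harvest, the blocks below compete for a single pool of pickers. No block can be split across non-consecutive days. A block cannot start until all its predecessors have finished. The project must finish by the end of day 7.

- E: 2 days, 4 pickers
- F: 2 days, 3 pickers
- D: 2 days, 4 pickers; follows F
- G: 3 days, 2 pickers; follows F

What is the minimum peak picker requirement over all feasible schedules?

6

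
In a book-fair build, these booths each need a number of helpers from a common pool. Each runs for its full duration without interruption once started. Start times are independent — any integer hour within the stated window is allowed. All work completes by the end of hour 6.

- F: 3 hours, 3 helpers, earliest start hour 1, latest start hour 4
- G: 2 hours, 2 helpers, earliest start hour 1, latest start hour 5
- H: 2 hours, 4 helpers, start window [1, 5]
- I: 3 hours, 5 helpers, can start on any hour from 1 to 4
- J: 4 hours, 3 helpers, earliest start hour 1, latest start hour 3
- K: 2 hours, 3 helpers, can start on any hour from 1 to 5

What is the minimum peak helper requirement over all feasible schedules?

Early-start (F@1, G@1, H@1, I@1, J@1, K@1) gives peak 20: h1:20  h2:20  h3:11  h4:3  h5:0  h6:0.
Shift G→3, I→4, K→5.
Schedule F@1, G@3, H@1, I@4, J@1, K@5: h1:10  h2:10  h3:8  h4:10  h5:8  h6:8 — peak 10.

10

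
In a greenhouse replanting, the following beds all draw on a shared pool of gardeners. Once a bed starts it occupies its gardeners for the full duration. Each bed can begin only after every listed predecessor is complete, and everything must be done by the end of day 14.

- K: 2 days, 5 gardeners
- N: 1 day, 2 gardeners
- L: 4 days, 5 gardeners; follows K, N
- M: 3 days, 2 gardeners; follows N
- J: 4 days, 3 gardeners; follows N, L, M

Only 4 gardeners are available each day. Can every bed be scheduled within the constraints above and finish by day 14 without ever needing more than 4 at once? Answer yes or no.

no

The minimum achievable peak is 5; 4 < 5, so no feasible schedule stays within the cap.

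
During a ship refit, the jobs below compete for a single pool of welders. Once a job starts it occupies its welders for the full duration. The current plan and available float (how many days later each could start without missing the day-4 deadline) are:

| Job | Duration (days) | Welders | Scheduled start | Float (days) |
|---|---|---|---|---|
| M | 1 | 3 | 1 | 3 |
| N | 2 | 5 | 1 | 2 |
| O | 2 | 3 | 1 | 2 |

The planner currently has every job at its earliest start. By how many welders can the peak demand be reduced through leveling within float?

Early-start peak: d1:11  d2:8  d3:0  d4:0 ⇒ 11.
Leveled (M@1, N@3, O@1): d1:6  d2:3  d3:5  d4:5 ⇒ 6.
Reduction 11 − 6 = 5.

5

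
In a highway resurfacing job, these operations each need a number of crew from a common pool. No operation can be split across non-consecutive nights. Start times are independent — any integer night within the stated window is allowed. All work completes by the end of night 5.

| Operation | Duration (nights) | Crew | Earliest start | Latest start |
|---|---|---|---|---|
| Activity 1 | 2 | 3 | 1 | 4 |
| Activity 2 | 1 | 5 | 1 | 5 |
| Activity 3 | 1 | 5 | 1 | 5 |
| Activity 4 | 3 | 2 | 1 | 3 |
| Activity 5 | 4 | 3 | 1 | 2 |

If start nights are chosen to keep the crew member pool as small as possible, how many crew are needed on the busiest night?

Early-start (Activity 1@1, Activity 2@1, Activity 3@1, Activity 4@1, Activity 5@1) gives peak 18: n1:18  n2:8  n3:5  n4:3  n5:0.
Shift Activity 3→5, Activity 4→2, Activity 5→2.
Schedule Activity 1@1, Activity 2@1, Activity 3@5, Activity 4@2, Activity 5@2: n1:8  n2:8  n3:5  n4:5  n5:8 — peak 8.

8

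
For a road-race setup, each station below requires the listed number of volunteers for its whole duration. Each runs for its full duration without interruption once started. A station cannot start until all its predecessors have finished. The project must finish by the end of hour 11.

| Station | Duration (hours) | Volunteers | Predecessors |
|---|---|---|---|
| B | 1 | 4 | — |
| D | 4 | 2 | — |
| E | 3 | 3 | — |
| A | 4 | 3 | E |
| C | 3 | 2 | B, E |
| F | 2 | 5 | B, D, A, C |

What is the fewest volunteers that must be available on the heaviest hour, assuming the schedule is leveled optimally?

Early-start (B@1, D@1, E@1, A@4, C@4, F@8) gives peak 9: h1:9  h2:5  h3:5  h4:7  h5:5  h6:5  h7:3  h8:5  h9:5  h10:0  h11:0.
Shift D→2, E→2, A→5, C→6, F→9.
Schedule B@1, D@2, E@2, A@5, C@6, F@9: h1:4  h2:5  h3:5  h4:5  h5:5  h6:5  h7:5  h8:5  h9:5  h10:5  h11:0 — peak 5.
Total volunteer-hours = 49 over 11 hours ⇒ peak ≥ ⌈49/11⌉ = 5, so 5 is optimal.

5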